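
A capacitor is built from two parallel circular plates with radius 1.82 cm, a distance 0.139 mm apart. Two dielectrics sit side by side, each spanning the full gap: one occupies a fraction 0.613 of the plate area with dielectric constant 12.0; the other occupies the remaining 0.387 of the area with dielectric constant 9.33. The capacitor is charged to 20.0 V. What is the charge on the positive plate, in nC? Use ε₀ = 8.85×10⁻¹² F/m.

14.5 nC

A = π(1.82 cm)² = 1.04×10⁻³ m².
Side-by-side slabs ⇒ two capacitors in parallel, each spanning the full gap.
C₁ = κ₁ε₀A₁/d = 12.0 × 8.85×10⁻¹² × 6.38×10⁻⁴ / 1.39×10⁻⁴ = 4.87×10⁻¹⁰ F.
C₂ = κ₂ε₀A₂/d = 9.33 × 8.85×10⁻¹² × 4.03×10⁻⁴ / 1.39×10⁻⁴ = 2.39×10⁻¹⁰ F.
C = C₁ + C₂ = 7.27×10⁻¹⁰ F.
Q = CV = 7.27×10⁻¹⁰ × 20.0 = 1.45×10⁻⁸ C.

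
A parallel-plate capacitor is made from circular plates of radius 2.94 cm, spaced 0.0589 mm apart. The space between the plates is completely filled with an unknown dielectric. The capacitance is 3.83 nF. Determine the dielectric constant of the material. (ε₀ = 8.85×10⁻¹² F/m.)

A = π(2.94 cm)² = 2.72×10⁻³ m².
κ = Cd/(ε₀A) = 3.83×10⁻⁹ × 5.89×10⁻⁵ / (8.85×10⁻¹² × 2.72×10⁻³) = 9.39.

κ ≈ 9.39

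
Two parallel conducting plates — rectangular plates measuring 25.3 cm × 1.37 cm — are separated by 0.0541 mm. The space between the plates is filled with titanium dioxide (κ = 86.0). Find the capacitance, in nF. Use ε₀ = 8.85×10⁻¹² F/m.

C ≈ 48.8 nF

A = 25.3 × 1.37 cm² = 3.47×10⁻³ m².
C = κε₀A/d = 86.0 × 8.85×10⁻¹² × 3.47×10⁻³ / 5.41×10⁻⁵ = 4.88×10⁻⁸ F.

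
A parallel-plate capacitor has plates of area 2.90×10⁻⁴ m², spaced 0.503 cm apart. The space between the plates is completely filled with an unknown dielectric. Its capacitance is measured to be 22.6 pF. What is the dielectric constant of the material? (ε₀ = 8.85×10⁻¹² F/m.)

44.3

κ = Cd/(ε₀A) = 2.26×10⁻¹¹ × 5.03×10⁻³ / (8.85×10⁻¹² × 2.90×10⁻⁴) = 44.3.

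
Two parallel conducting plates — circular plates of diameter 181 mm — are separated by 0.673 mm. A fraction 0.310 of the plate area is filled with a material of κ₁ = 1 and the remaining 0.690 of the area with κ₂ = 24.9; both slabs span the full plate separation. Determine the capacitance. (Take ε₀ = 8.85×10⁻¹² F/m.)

C ≈ 5.92 nF

A = π(181/2 mm)² = 2.57×10⁻² m².
Side-by-side slabs ⇒ two capacitors in parallel, each spanning the full gap.
C₁ = κ₁ε₀A₁/d = 1.00 × 8.85×10⁻¹² × 7.98×10⁻³ / 6.73×10⁻⁴ = 1.05×10⁻¹⁰ F.
C₂ = κ₂ε₀A₂/d = 24.9 × 8.85×10⁻¹² × 1.78×10⁻² / 6.73×10⁻⁴ = 5.81×10⁻⁹ F.
C = C₁ + C₂ = 5.92×10⁻⁹ F.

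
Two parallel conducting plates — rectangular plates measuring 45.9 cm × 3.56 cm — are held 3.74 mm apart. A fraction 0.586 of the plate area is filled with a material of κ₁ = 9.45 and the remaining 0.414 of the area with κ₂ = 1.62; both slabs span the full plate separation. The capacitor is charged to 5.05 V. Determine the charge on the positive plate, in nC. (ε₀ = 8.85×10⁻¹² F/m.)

A = 45.9 × 3.56 cm² = 1.63×10⁻² m².
Side-by-side slabs ⇒ two capacitors in parallel, each spanning the full gap.
C₁ = κ₁ε₀A₁/d = 9.45 × 8.85×10⁻¹² × 9.58×10⁻³ / 3.74×10⁻³ = 2.14×10⁻¹⁰ F.
C₂ = κ₂ε₀A₂/d = 1.62 × 8.85×10⁻¹² × 6.76×10⁻³ / 3.74×10⁻³ = 2.59×10⁻¹¹ F.
C = C₁ + C₂ = 2.40×10⁻¹⁰ F.
Q = CV = 2.40×10⁻¹⁰ × 5.05 = 1.21×10⁻⁹ C.

Q ≈ 1.21 nC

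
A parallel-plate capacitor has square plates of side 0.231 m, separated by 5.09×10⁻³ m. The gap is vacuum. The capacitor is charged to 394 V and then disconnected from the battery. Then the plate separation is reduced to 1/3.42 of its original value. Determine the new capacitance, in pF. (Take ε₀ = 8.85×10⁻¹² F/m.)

A = (0.231 m)² = 5.34×10⁻² m².
Initially C₁ = ε₀A/d = 8.85×10⁻¹² × 5.34×10⁻² / 5.09×10⁻³ = 9.28×10⁻¹¹ F.
C = ε₀A/d scales as 1/d, so C₂/C₁ = d₁/d₂ = 3.42.
C₂ = 3.42 × 9.28×10⁻¹¹ = 3.17×10⁻¹⁰ F.

317 pF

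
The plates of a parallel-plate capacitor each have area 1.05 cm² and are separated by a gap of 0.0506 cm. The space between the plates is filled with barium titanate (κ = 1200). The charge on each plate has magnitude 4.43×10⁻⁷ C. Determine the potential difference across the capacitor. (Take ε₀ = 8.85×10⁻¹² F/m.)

V ≈ 201 V

A = 1.05 cm² = 1.05×10⁻⁴ m².
C = κε₀A/d = 1200 × 8.85×10⁻¹² × 1.05×10⁻⁴ / 5.06×10⁻⁴ = 2.20×10⁻⁹ F.
V = Q/C = 4.43×10⁻⁷ / 2.20×10⁻⁹ = 2.01×10² V.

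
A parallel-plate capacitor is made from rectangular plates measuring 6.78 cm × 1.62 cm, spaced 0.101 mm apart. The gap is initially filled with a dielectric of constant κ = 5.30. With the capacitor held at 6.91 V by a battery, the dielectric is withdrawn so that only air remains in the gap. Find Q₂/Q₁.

Q₂/Q₁ ≈ 0.189

Battery connected ⇒ V is held fixed.
C₂ = 0.189 C₁ and Q = CV, so Q₂/Q₁ = C₂/C₁ = 0.189.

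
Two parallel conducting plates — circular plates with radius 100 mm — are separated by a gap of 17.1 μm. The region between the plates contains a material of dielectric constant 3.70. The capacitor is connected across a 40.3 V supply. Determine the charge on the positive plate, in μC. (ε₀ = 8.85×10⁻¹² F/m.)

A = π(100 mm)² = 3.14×10⁻² m².
C = κε₀A/d = 3.70 × 8.85×10⁻¹² × 3.14×10⁻² / 1.71×10⁻⁵ = 6.02×10⁻⁸ F.
Q = CV = 6.02×10⁻⁸ × 40.3 = 2.42×10⁻⁶ C.

2.42 μC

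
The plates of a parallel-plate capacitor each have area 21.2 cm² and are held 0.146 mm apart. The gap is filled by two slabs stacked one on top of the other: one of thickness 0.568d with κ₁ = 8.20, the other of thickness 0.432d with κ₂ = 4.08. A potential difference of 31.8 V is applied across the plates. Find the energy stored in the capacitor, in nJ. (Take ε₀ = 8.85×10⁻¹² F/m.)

371 nJ

A = 21.2 cm² = 2.12×10⁻³ m².
Stacked slabs ⇒ two capacitors in series, each with the full plate area.
C₁ = κ₁ε₀A/d₁ = 8.20 × 8.85×10⁻¹² × 2.12×10⁻³ / 8.29×10⁻⁵ = 1.86×10⁻⁹ F.
C₂ = κ₂ε₀A/d₂ = 4.08 × 8.85×10⁻¹² × 2.12×10⁻³ / 6.31×10⁻⁵ = 1.21×10⁻⁹ F.
C = (1/C₁ + 1/C₂)⁻¹ = 7.34×10⁻¹⁰ F.
U = ½CV² = ½ × 7.34×10⁻¹⁰ × (31.8)² = 3.71×10⁻⁷ J.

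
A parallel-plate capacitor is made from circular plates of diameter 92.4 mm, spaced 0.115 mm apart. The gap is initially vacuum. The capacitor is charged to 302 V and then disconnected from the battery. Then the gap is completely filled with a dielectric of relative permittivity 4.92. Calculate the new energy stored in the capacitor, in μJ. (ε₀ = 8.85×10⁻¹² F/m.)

U ≈ 4.78 μJ

A = π(92.4/2 mm)² = 6.71×10⁻³ m².
Initially C₁ = ε₀A/d = 8.85×10⁻¹² × 6.71×10⁻³ / 1.15×10⁻⁴ = 5.16×10⁻¹⁰ F.
U₁ = 2.35×10⁻⁵ J.
Isolated ⇒ Q is held fixed. C₂ = 4.92 C₁ and U = Q²/(2C), so U₂/U₁ = C₁/C₂ = 0.203.
U₂ = 0.203 × 2.35×10⁻⁵ = 4.78×10⁻⁶ J.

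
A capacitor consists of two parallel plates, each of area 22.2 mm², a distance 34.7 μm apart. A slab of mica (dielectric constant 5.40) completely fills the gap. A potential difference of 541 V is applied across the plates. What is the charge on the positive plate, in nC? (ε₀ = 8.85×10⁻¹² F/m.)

16.5 nC

A = 22.2 mm² = 2.22×10⁻⁵ m².
C = κε₀A/d = 5.40 × 8.85×10⁻¹² × 2.22×10⁻⁵ / 3.47×10⁻⁵ = 3.06×10⁻¹¹ F.
Q = CV = 3.06×10⁻¹¹ × 541 = 1.65×10⁻⁸ C.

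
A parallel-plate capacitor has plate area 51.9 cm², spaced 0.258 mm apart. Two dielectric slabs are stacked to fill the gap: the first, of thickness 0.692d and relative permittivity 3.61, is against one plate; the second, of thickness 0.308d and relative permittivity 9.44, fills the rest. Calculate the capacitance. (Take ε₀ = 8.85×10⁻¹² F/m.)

A = 51.9 cm² = 5.19×10⁻³ m².
Stacked slabs ⇒ two capacitors in series, each with the full plate area.
C₁ = κ₁ε₀A/d₁ = 3.61 × 8.85×10⁻¹² × 5.19×10⁻³ / 1.79×10⁻⁴ = 9.29×10⁻¹⁰ F.
C₂ = κ₂ε₀A/d₂ = 9.44 × 8.85×10⁻¹² × 5.19×10⁻³ / 7.95×10⁻⁵ = 5.46×10⁻⁹ F.
C = (1/C₁ + 1/C₂)⁻¹ = 7.94×10⁻¹⁰ F.

C ≈ 0.794 nF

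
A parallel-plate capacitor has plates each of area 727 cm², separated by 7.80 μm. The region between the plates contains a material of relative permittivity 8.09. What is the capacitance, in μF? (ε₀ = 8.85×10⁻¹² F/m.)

0.667 μF

A = 727 cm² = 7.27×10⁻² m².
C = κε₀A/d = 8.09 × 8.85×10⁻¹² × 7.27×10⁻² / 7.80×10⁻⁶ = 6.67×10⁻⁷ F.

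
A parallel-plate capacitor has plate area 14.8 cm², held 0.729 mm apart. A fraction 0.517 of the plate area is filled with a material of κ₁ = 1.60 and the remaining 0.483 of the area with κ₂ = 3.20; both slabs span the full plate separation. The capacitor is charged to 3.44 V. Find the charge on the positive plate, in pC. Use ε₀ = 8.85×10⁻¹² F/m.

147 pC

A = 14.8 cm² = 1.48×10⁻³ m².
Side-by-side slabs ⇒ two capacitors in parallel, each spanning the full gap.
C₁ = κ₁ε₀A₁/d = 1.60 × 8.85×10⁻¹² × 7.65×10⁻⁴ / 7.29×10⁻⁴ = 1.49×10⁻¹¹ F.
C₂ = κ₂ε₀A₂/d = 3.20 × 8.85×10⁻¹² × 7.15×10⁻⁴ / 7.29×10⁻⁴ = 2.78×10⁻¹¹ F.
C = C₁ + C₂ = 4.26×10⁻¹¹ F.
Q = CV = 4.26×10⁻¹¹ × 3.44 = 1.47×10⁻¹⁰ C.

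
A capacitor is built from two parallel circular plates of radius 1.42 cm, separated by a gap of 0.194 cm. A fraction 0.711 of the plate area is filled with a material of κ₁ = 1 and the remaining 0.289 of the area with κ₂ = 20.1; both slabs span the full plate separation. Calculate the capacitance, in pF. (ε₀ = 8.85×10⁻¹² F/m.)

A = π(1.42 cm)² = 6.33×10⁻⁴ m².
Side-by-side slabs ⇒ two capacitors in parallel, each spanning the full gap.
C₁ = κ₁ε₀A₁/d = 1.00 × 8.85×10⁻¹² × 4.50×10⁻⁴ / 1.94×10⁻³ = 2.05×10⁻¹² F.
C₂ = κ₂ε₀A₂/d = 20.1 × 8.85×10⁻¹² × 1.83×10⁻⁴ / 1.94×10⁻³ = 1.68×10⁻¹¹ F.
C = C₁ + C₂ = 1.88×10⁻¹¹ F.

18.8 pF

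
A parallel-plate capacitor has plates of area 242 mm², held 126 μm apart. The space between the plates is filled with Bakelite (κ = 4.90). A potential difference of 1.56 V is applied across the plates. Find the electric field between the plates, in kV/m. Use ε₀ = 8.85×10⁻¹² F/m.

E = V/d = 1.56 / 1.26×10⁻⁴ = 1.24×10⁴ V/m.

E ≈ 12.4 kV/m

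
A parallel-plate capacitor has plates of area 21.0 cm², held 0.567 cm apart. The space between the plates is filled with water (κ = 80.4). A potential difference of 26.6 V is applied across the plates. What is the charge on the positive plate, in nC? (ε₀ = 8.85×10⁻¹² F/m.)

Q ≈ 7.01 nC

A = 21.0 cm² = 2.10×10⁻³ m².
C = κε₀A/d = 80.4 × 8.85×10⁻¹² × 2.10×10⁻³ / 5.67×10⁻³ = 2.64×10⁻¹⁰ F.
Q = CV = 2.64×10⁻¹⁰ × 26.6 = 7.01×10⁻⁹ C.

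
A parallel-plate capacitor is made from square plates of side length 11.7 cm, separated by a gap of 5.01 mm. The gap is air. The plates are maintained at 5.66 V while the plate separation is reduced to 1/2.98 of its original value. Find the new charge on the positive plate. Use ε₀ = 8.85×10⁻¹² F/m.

408 pC

A = (11.7 cm)² = 1.37×10⁻² m².
Initially C₁ = ε₀A/d = 8.85×10⁻¹² × 1.37×10⁻² / 5.01×10⁻³ = 2.42×10⁻¹¹ F.
Q₁ = 1.37×10⁻¹⁰ C.
Battery connected ⇒ V is held fixed. C₂ = 2.98 C₁ and Q = CV, so Q₂/Q₁ = C₂/C₁ = 2.98.
Q₂ = 2.98 × 1.37×10⁻¹⁰ = 4.08×10⁻¹⁰ C.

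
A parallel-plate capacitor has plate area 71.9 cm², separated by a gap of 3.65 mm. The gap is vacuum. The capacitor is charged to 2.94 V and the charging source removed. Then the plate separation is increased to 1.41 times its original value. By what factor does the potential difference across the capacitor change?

Isolated ⇒ Q is held fixed.
C₂ = 0.709 C₁ and V = Q/C, so V₂/V₁ = C₁/C₂ = 1.41.

1.41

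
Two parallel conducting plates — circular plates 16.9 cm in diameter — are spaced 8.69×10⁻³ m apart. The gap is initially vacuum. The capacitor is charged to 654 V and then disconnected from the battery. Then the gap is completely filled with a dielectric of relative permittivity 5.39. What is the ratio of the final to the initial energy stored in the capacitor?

Isolated ⇒ Q is held fixed.
C₂ = 5.39 C₁ and U = Q²/(2C), so U₂/U₁ = C₁/C₂ = 0.186.

U₂/U₁ ≈ 0.186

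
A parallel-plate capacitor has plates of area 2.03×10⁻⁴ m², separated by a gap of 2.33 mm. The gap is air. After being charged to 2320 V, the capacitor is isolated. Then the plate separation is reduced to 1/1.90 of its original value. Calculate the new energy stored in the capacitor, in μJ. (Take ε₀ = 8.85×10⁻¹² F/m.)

U ≈ 1.09 μJ

Initially C₁ = ε₀A/d = 8.85×10⁻¹² × 2.03×10⁻⁴ / 2.33×10⁻³ = 7.71×10⁻¹³ F.
U₁ = 2.08×10⁻⁶ J.
Isolated ⇒ Q is held fixed. C₂ = 1.90 C₁ and U = Q²/(2C), so U₂/U₁ = C₁/C₂ = 0.526.
U₂ = 0.526 × 2.08×10⁻⁶ = 1.09×10⁻⁶ J.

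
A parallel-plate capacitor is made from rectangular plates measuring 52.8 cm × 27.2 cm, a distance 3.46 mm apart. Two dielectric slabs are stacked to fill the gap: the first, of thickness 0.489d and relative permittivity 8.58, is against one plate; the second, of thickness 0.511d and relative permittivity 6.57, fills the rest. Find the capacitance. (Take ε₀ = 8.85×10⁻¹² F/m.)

2.73 nF

A = 52.8 × 27.2 cm² = 0.144 m².
Stacked slabs ⇒ two capacitors in series, each with the full plate area.
C₁ = κ₁ε₀A/d₁ = 8.58 × 8.85×10⁻¹² × 0.144 / 1.69×10⁻³ = 6.45×10⁻⁹ F.
C₂ = κ₂ε₀A/d₂ = 6.57 × 8.85×10⁻¹² × 0.144 / 1.77×10⁻³ = 4.72×10⁻⁹ F.
C = (1/C₁ + 1/C₂)⁻¹ = 2.73×10⁻⁹ F.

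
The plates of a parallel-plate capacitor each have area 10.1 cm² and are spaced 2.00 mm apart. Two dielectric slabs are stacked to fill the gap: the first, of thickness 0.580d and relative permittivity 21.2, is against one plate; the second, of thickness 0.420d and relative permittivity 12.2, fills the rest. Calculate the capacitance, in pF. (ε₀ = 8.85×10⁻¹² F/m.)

C ≈ 72.3 pF

A = 10.1 cm² = 1.01×10⁻³ m².
Stacked slabs ⇒ two capacitors in series, each with the full plate area.
C₁ = κ₁ε₀A/d₁ = 21.2 × 8.85×10⁻¹² × 1.01×10⁻³ / 1.16×10⁻³ = 1.63×10⁻¹⁰ F.
C₂ = κ₂ε₀A/d₂ = 12.2 × 8.85×10⁻¹² × 1.01×10⁻³ / 8.40×10⁻⁴ = 1.30×10⁻¹⁰ F.
C = (1/C₁ + 1/C₂)⁻¹ = 7.23×10⁻¹¹ F.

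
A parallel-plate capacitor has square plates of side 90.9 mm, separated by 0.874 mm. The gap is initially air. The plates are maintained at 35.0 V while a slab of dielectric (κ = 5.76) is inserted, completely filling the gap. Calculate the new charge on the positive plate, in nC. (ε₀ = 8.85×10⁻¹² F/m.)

A = (90.9 mm)² = 8.26×10⁻³ m².
Initially C₁ = ε₀A/d = 8.85×10⁻¹² × 8.26×10⁻³ / 8.74×10⁻⁴ = 8.37×10⁻¹¹ F.
Q₁ = 2.93×10⁻⁹ C.
Battery connected ⇒ V is held fixed. C₂ = 5.76 C₁ and Q = CV, so Q₂/Q₁ = C₂/C₁ = 5.76.
Q₂ = 5.76 × 2.93×10⁻⁹ = 1.69×10⁻⁸ C.

16.9 nC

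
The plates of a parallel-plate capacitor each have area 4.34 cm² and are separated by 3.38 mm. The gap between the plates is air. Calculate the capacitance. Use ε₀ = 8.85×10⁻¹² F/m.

A = 4.34 cm² = 4.34×10⁻⁴ m².
C = ε₀A/d = 8.85×10⁻¹² × 4.34×10⁻⁴ / 3.38×10⁻³ = 1.14×10⁻¹² F.

C ≈ 1.14 pF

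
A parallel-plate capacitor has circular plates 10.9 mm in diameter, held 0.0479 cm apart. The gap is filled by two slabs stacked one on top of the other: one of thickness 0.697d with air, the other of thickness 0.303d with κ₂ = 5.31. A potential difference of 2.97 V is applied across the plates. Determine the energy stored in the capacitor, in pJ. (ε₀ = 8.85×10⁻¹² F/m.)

U ≈ 10.1 pJ

A = π(10.9/2 mm)² = 9.33×10⁻⁵ m².
Stacked slabs ⇒ two capacitors in series, each with the full plate area.
C₁ = κ₁ε₀A/d₁ = 1.00 × 8.85×10⁻¹² × 9.33×10⁻⁵ / 3.34×10⁻⁴ = 2.47×10⁻¹² F.
C₂ = κ₂ε₀A/d₂ = 5.31 × 8.85×10⁻¹² × 9.33×10⁻⁵ / 1.45×10⁻⁴ = 3.02×10⁻¹¹ F.
C = (1/C₁ + 1/C₂)⁻¹ = 2.29×10⁻¹² F.
U = ½CV² = ½ × 2.29×10⁻¹² × (2.97)² = 1.01×10⁻¹¹ J.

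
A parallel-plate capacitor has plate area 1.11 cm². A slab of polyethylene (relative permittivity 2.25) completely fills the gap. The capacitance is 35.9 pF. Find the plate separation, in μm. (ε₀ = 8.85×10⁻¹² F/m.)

61.6 μm

A = 1.11 cm² = 1.11×10⁻⁴ m².
d = κε₀A/C = 2.25 × 8.85×10⁻¹² × 1.11×10⁻⁴ / 3.59×10⁻¹¹ = 6.16×10⁻⁵ m.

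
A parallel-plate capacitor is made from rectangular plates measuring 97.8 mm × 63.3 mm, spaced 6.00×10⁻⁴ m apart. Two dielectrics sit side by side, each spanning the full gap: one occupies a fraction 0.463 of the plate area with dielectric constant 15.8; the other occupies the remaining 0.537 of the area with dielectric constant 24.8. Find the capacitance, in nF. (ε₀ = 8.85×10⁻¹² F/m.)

C ≈ 1.88 nF

A = 97.8 × 63.3 mm² = 6.19×10⁻³ m².
Side-by-side slabs ⇒ two capacitors in parallel, each spanning the full gap.
C₁ = κ₁ε₀A₁/d = 15.8 × 8.85×10⁻¹² × 2.87×10⁻³ / 6.00×10⁻⁴ = 6.68×10⁻¹⁰ F.
C₂ = κ₂ε₀A₂/d = 24.8 × 8.85×10⁻¹² × 3.32×10⁻³ / 6.00×10⁻⁴ = 1.22×10⁻⁹ F.
C = C₁ + C₂ = 1.88×10⁻⁹ F.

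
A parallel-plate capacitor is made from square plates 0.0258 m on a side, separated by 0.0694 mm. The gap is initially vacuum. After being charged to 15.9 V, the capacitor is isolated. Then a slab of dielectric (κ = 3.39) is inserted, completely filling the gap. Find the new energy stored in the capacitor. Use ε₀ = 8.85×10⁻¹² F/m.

U ≈ 3.17 nJ

A = (0.0258 m)² = 6.66×10⁻⁴ m².
Initially C₁ = ε₀A/d = 8.85×10⁻¹² × 6.66×10⁻⁴ / 6.94×10⁻⁵ = 8.49×10⁻¹¹ F.
U₁ = 1.07×10⁻⁸ J.
Isolated ⇒ Q is held fixed. C₂ = 3.39 C₁ and U = Q²/(2C), so U₂/U₁ = C₁/C₂ = 0.295.
U₂ = 0.295 × 1.07×10⁻⁸ = 3.17×10⁻⁹ J.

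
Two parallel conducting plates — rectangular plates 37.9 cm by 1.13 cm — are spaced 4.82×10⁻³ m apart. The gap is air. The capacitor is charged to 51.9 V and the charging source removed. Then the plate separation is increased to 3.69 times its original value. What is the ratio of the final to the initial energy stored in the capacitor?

U₂/U₁ ≈ 3.69

Isolated ⇒ Q is held fixed.
C₂ = 0.271 C₁ and U = Q²/(2C), so U₂/U₁ = C₁/C₂ = 3.69.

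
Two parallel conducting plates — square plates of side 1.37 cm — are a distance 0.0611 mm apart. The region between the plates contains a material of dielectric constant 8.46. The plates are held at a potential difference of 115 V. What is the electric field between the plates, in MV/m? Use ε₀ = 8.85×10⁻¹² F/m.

E = V/d = 115 / 6.11×10⁻⁵ = 1.88×10⁶ V/m.

E ≈ 1.88 MV/m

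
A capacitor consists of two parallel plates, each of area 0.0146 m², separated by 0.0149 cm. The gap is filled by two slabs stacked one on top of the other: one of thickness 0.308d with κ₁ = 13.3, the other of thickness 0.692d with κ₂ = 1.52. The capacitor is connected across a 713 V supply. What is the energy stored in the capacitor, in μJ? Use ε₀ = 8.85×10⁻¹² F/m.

Stacked slabs ⇒ two capacitors in series, each with the full plate area.
C₁ = κ₁ε₀A/d₁ = 13.3 × 8.85×10⁻¹² × 1.46×10⁻² / 4.59×10⁻⁵ = 3.74×10⁻⁸ F.
C₂ = κ₂ε₀A/d₂ = 1.52 × 8.85×10⁻¹² × 1.46×10⁻² / 1.03×10⁻⁴ = 1.90×10⁻⁹ F.
C = (1/C₁ + 1/C₂)⁻¹ = 1.81×10⁻⁹ F.
U = ½CV² = ½ × 1.81×10⁻⁹ × (713)² = 4.61×10⁻⁴ J.

U ≈ 461 μJ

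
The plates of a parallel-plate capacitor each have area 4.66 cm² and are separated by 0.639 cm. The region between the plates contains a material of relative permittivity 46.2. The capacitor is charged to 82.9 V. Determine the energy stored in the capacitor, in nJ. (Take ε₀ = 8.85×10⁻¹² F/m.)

U ≈ 102 nJ

A = 4.66 cm² = 4.66×10⁻⁴ m².
C = κε₀A/d = 46.2 × 8.85×10⁻¹² × 4.66×10⁻⁴ / 6.39×10⁻³ = 2.98×10⁻¹¹ F.
U = ½CV² = ½ × 2.98×10⁻¹¹ × (82.9)² = 1.02×10⁻⁷ J.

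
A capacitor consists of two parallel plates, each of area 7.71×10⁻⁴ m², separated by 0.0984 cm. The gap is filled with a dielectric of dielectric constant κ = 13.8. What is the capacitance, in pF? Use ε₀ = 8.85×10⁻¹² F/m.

95.7 pF

C = κε₀A/d = 13.8 × 8.85×10⁻¹² × 7.71×10⁻⁴ / 9.84×10⁻⁴ = 9.57×10⁻¹¹ F.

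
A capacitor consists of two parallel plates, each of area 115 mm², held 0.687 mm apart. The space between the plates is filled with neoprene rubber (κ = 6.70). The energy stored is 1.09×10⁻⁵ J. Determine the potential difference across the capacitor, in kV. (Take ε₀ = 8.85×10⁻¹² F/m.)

V ≈ 1.48 kV

A = 115 mm² = 1.15×10⁻⁴ m².
C = κε₀A/d = 6.70 × 8.85×10⁻¹² × 1.15×10⁻⁴ / 6.87×10⁻⁴ = 9.93×10⁻¹² F.
V = √(2U/C) = √(2 × 1.09×10⁻⁵ / 9.93×10⁻¹²) = 1.48×10³ V.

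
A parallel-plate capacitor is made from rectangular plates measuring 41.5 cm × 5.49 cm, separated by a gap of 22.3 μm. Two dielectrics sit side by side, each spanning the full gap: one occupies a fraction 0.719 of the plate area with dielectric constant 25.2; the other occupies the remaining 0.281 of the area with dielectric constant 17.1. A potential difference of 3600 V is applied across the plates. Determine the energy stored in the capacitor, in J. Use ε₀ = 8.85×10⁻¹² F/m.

1.34 J

A = 41.5 × 5.49 cm² = 2.28×10⁻² m².
Side-by-side slabs ⇒ two capacitors in parallel, each spanning the full gap.
C₁ = κ₁ε₀A₁/d = 25.2 × 8.85×10⁻¹² × 1.64×10⁻² / 2.23×10⁻⁵ = 1.64×10⁻⁷ F.
C₂ = κ₂ε₀A₂/d = 17.1 × 8.85×10⁻¹² × 6.40×10⁻³ / 2.23×10⁻⁵ = 4.34×10⁻⁸ F.
C = C₁ + C₂ = 2.07×10⁻⁷ F.
U = ½CV² = ½ × 2.07×10⁻⁷ × (3600)² = 1.34 J.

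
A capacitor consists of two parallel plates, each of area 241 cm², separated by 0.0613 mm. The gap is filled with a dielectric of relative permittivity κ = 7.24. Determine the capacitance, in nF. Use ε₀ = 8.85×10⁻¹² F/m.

25.2 nF

A = 241 cm² = 2.41×10⁻² m².
C = κε₀A/d = 7.24 × 8.85×10⁻¹² × 2.41×10⁻² / 6.13×10⁻⁵ = 2.52×10⁻⁸ F.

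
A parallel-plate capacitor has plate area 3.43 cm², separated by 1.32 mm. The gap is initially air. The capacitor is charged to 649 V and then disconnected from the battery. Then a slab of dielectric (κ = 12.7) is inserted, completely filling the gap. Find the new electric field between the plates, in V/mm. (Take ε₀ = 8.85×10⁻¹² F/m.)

A = 3.43 cm² = 3.43×10⁻⁴ m².
Initially C₁ = ε₀A/d = 8.85×10⁻¹² × 3.43×10⁻⁴ / 1.32×10⁻³ = 2.30×10⁻¹² F.
E₁ = 4.92×10⁵ V/m.
Isolated ⇒ Q is held fixed. V₂ = Q/C₂ = V₁/12.7; E = V/d, so E₂/E₁ = (V₂/V₁)(d₁/d₂) = 0.0787.
E₂ = 0.0787 × 4.92×10⁵ = 3.87×10⁴ V/m.

E ≈ 38.7 V/mm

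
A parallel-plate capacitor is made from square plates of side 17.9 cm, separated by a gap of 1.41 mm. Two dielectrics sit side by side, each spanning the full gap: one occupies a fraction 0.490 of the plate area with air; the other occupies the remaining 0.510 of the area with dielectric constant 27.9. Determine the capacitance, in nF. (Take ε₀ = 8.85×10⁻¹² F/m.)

C ≈ 2.96 nF

A = (17.9 cm)² = 3.20×10⁻² m².
Side-by-side slabs ⇒ two capacitors in parallel, each spanning the full gap.
C₁ = κ₁ε₀A₁/d = 1.00 × 8.85×10⁻¹² × 1.57×10⁻² / 1.41×10⁻³ = 9.85×10⁻¹¹ F.
C₂ = κ₂ε₀A₂/d = 27.9 × 8.85×10⁻¹² × 1.63×10⁻² / 1.41×10⁻³ = 2.86×10⁻⁹ F.
C = C₁ + C₂ = 2.96×10⁻⁹ F.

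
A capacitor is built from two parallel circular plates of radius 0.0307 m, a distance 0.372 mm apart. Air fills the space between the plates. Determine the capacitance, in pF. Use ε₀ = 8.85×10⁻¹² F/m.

A = π(0.0307 m)² = 2.96×10⁻³ m².
C = ε₀A/d = 8.85×10⁻¹² × 2.96×10⁻³ / 3.72×10⁻⁴ = 7.04×10⁻¹¹ F.

C ≈ 70.4 pF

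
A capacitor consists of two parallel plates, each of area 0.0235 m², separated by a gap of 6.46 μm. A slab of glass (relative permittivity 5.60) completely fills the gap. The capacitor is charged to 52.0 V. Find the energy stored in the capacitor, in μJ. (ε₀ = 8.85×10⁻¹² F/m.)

C = κε₀A/d = 5.60 × 8.85×10⁻¹² × 2.35×10⁻² / 6.46×10⁻⁶ = 1.80×10⁻⁷ F.
U = ½CV² = ½ × 1.80×10⁻⁷ × (52.0)² = 2.44×10⁻⁴ J.

244 μJ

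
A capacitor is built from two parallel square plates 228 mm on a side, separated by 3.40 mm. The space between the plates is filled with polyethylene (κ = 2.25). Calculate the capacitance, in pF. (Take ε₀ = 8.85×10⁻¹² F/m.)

A = (228 mm)² = 5.20×10⁻² m².
C = κε₀A/d = 2.25 × 8.85×10⁻¹² × 5.20×10⁻² / 3.40×10⁻³ = 3.04×10⁻¹⁰ F.

304 pF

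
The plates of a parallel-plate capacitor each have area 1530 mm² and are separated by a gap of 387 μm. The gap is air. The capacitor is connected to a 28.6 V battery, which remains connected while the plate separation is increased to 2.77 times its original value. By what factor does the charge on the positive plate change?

Battery connected ⇒ V is held fixed.
C₂ = 0.361 C₁ and Q = CV, so Q₂/Q₁ = C₂/C₁ = 0.361.

0.361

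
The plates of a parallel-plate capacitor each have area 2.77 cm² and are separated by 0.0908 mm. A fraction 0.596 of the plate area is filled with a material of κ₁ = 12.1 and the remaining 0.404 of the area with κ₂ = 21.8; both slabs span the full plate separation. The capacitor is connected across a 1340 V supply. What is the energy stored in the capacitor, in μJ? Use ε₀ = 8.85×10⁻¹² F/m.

A = 2.77 cm² = 2.77×10⁻⁴ m².
Side-by-side slabs ⇒ two capacitors in parallel, each spanning the full gap.
C₁ = κ₁ε₀A₁/d = 12.1 × 8.85×10⁻¹² × 1.65×10⁻⁴ / 9.08×10⁻⁵ = 1.95×10⁻¹⁰ F.
C₂ = κ₂ε₀A₂/d = 21.8 × 8.85×10⁻¹² × 1.12×10⁻⁴ / 9.08×10⁻⁵ = 2.38×10⁻¹⁰ F.
C = C₁ + C₂ = 4.32×10⁻¹⁰ F.
U = ½CV² = ½ × 4.32×10⁻¹⁰ × (1340)² = 3.88×10⁻⁴ J.

388 μJ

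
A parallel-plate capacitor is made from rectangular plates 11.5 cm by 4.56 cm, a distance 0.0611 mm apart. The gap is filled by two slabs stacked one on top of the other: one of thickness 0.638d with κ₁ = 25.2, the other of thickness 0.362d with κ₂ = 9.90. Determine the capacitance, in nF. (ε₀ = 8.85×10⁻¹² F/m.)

A = 11.5 × 4.56 cm² = 5.24×10⁻³ m².
Stacked slabs ⇒ two capacitors in series, each with the full plate area.
C₁ = κ₁ε₀A/d₁ = 25.2 × 8.85×10⁻¹² × 5.24×10⁻³ / 3.90×10⁻⁵ = 3.00×10⁻⁸ F.
C₂ = κ₂ε₀A/d₂ = 9.90 × 8.85×10⁻¹² × 5.24×10⁻³ / 2.21×10⁻⁵ = 2.08×10⁻⁸ F.
C = (1/C₁ + 1/C₂)⁻¹ = 1.23×10⁻⁸ F.

C ≈ 12.3 nF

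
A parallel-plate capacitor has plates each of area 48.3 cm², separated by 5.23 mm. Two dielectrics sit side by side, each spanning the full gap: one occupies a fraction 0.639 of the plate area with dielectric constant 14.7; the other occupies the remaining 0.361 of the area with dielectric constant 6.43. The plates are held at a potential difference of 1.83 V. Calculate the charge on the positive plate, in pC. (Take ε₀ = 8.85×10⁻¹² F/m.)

Q ≈ 175 pC

A = 48.3 cm² = 4.83×10⁻³ m².
Side-by-side slabs ⇒ two capacitors in parallel, each spanning the full gap.
C₁ = κ₁ε₀A₁/d = 14.7 × 8.85×10⁻¹² × 3.09×10⁻³ / 5.23×10⁻³ = 7.68×10⁻¹¹ F.
C₂ = κ₂ε₀A₂/d = 6.43 × 8.85×10⁻¹² × 1.74×10⁻³ / 5.23×10⁻³ = 1.90×10⁻¹¹ F.
C = C₁ + C₂ = 9.57×10⁻¹¹ F.
Q = CV = 9.57×10⁻¹¹ × 1.83 = 1.75×10⁻¹⁰ C.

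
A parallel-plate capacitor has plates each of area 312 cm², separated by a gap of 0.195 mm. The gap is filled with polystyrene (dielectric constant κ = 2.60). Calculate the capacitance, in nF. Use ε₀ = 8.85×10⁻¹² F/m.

A = 312 cm² = 3.12×10⁻² m².
C = κε₀A/d = 2.60 × 8.85×10⁻¹² × 3.12×10⁻² / 1.95×10⁻⁴ = 3.68×10⁻⁹ F.

C ≈ 3.68 nF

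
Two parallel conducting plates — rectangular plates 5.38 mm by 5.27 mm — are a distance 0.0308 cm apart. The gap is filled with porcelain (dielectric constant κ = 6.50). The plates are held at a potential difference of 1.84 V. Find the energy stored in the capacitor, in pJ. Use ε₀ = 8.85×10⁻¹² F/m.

A = 5.38 × 5.27 mm² = 2.84×10⁻⁵ m².
C = κε₀A/d = 6.50 × 8.85×10⁻¹² × 2.84×10⁻⁵ / 3.08×10⁻⁴ = 5.30×10⁻¹² F.
U = ½CV² = ½ × 5.30×10⁻¹² × (1.84)² = 8.96×10⁻¹² J.

U ≈ 8.96 pJ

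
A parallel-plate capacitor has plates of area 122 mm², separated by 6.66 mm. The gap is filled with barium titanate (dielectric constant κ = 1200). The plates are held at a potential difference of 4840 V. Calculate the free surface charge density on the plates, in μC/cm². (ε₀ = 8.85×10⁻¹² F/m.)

σ ≈ 0.772 μC/cm²

A = 122 mm² = 1.22×10⁻⁴ m².
C = κε₀A/d = 1200 × 8.85×10⁻¹² × 1.22×10⁻⁴ / 6.66×10⁻³ = 1.95×10⁻¹⁰ F.
σ = Q/A = CV/A = 1.95×10⁻¹⁰ × 4840 / 1.22×10⁻⁴ = 7.72×10⁻³ C/m².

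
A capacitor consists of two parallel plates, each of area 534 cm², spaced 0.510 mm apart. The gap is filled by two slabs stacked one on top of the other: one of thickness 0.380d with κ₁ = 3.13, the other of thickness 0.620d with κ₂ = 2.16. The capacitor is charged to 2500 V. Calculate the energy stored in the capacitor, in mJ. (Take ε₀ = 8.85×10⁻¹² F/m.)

U ≈ 7.09 mJ

A = 534 cm² = 5.34×10⁻² m².
Stacked slabs ⇒ two capacitors in series, each with the full plate area.
C₁ = κ₁ε₀A/d₁ = 3.13 × 8.85×10⁻¹² × 5.34×10⁻² / 1.94×10⁻⁴ = 7.63×10⁻⁹ F.
C₂ = κ₂ε₀A/d₂ = 2.16 × 8.85×10⁻¹² × 5.34×10⁻² / 3.16×10⁻⁴ = 3.23×10⁻⁹ F.
C = (1/C₁ + 1/C₂)⁻¹ = 2.27×10⁻⁹ F.
U = ½CV² = ½ × 2.27×10⁻⁹ × (2500)² = 7.09×10⁻³ J.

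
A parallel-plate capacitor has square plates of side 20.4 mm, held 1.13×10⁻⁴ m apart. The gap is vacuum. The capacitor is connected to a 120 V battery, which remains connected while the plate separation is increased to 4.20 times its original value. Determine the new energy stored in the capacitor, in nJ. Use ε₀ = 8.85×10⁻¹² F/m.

A = (20.4 mm)² = 4.16×10⁻⁴ m².
Initially C₁ = ε₀A/d = 8.85×10⁻¹² × 4.16×10⁻⁴ / 1.13×10⁻⁴ = 3.26×10⁻¹¹ F.
U₁ = 2.35×10⁻⁷ J.
Battery connected ⇒ V is held fixed. C₂ = 0.238 C₁ and U = ½CV², so U₂/U₁ = C₂/C₁ = 0.238.
U₂ = 0.238 × 2.35×10⁻⁷ = 5.59×10⁻⁸ J.

U ≈ 55.9 nJ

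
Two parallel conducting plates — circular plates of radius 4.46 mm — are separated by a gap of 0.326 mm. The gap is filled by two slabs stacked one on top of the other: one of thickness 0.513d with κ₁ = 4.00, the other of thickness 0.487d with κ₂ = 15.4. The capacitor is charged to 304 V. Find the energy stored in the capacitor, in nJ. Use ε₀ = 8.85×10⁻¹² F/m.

U ≈ 490 nJ

A = π(4.46 mm)² = 6.25×10⁻⁵ m².
Stacked slabs ⇒ two capacitors in series, each with the full plate area.
C₁ = κ₁ε₀A/d₁ = 4.00 × 8.85×10⁻¹² × 6.25×10⁻⁵ / 1.67×10⁻⁴ = 1.32×10⁻¹¹ F.
C₂ = κ₂ε₀A/d₂ = 15.4 × 8.85×10⁻¹² × 6.25×10⁻⁵ / 1.59×10⁻⁴ = 5.36×10⁻¹¹ F.
C = (1/C₁ + 1/C₂)⁻¹ = 1.06×10⁻¹¹ F.
U = ½CV² = ½ × 1.06×10⁻¹¹ × (304)² = 4.90×10⁻⁷ J.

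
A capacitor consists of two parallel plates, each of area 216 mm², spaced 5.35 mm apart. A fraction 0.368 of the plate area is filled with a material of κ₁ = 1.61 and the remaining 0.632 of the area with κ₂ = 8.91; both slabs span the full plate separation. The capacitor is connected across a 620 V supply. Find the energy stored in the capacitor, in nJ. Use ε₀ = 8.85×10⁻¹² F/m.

427 nJ

A = 216 mm² = 2.16×10⁻⁴ m².
Side-by-side slabs ⇒ two capacitors in parallel, each spanning the full gap.
C₁ = κ₁ε₀A₁/d = 1.61 × 8.85×10⁻¹² × 7.95×10⁻⁵ / 5.35×10⁻³ = 2.12×10⁻¹³ F.
C₂ = κ₂ε₀A₂/d = 8.91 × 8.85×10⁻¹² × 1.37×10⁻⁴ / 5.35×10⁻³ = 2.01×10⁻¹² F.
C = C₁ + C₂ = 2.22×10⁻¹² F.
U = ½CV² = ½ × 2.22×10⁻¹² × (620)² = 4.27×10⁻⁷ J.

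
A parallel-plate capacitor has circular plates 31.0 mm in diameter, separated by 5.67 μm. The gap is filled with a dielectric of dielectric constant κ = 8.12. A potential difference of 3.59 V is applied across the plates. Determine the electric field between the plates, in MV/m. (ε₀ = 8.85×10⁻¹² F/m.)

E = V/d = 3.59 / 5.67×10⁻⁶ = 6.33×10⁵ V/m.

E ≈ 0.633 MV/m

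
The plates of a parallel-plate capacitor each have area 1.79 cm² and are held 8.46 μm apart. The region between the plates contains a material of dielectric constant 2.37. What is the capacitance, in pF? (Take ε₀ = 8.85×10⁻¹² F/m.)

A = 1.79 cm² = 1.79×10⁻⁴ m².
C = κε₀A/d = 2.37 × 8.85×10⁻¹² × 1.79×10⁻⁴ / 8.46×10⁻⁶ = 4.44×10⁻¹⁰ F.

C ≈ 444 pF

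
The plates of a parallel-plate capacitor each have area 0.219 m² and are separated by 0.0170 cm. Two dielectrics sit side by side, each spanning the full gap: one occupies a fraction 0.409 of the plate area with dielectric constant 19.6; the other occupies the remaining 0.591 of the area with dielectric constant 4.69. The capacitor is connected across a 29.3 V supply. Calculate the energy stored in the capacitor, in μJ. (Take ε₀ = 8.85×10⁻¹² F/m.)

52.8 μJ

Side-by-side slabs ⇒ two capacitors in parallel, each spanning the full gap.
C₁ = κ₁ε₀A₁/d = 19.6 × 8.85×10⁻¹² × 8.96×10⁻² / 1.70×10⁻⁴ = 9.14×10⁻⁸ F.
C₂ = κ₂ε₀A₂/d = 4.69 × 8.85×10⁻¹² × 0.129 / 1.70×10⁻⁴ = 3.16×10⁻⁸ F.
C = C₁ + C₂ = 1.23×10⁻⁷ F.
U = ½CV² = ½ × 1.23×10⁻⁷ × (29.3)² = 5.28×10⁻⁵ J.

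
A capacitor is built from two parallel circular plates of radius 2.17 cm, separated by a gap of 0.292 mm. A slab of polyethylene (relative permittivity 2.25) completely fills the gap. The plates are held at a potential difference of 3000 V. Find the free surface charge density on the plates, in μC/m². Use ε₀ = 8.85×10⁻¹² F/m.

A = π(2.17 cm)² = 1.48×10⁻³ m².
C = κε₀A/d = 2.25 × 8.85×10⁻¹² × 1.48×10⁻³ / 2.92×10⁻⁴ = 1.01×10⁻¹⁰ F.
σ = Q/A = CV/A = 1.01×10⁻¹⁰ × 3000 / 1.48×10⁻³ = 2.05×10⁻⁴ C/m².

σ ≈ 205 μC/m²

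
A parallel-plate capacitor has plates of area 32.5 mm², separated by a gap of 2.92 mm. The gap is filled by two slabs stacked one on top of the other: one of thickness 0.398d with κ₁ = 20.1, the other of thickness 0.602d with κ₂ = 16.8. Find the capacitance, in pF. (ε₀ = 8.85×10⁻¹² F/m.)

A = 32.5 mm² = 3.25×10⁻⁵ m².
Stacked slabs ⇒ two capacitors in series, each with the full plate area.
C₁ = κ₁ε₀A/d₁ = 20.1 × 8.85×10⁻¹² × 3.25×10⁻⁵ / 1.16×10⁻³ = 4.97×10⁻¹² F.
C₂ = κ₂ε₀A/d₂ = 16.8 × 8.85×10⁻¹² × 3.25×10⁻⁵ / 1.76×10⁻³ = 2.75×10⁻¹² F.
C = (1/C₁ + 1/C₂)⁻¹ = 1.77×10⁻¹² F.

C ≈ 1.77 pF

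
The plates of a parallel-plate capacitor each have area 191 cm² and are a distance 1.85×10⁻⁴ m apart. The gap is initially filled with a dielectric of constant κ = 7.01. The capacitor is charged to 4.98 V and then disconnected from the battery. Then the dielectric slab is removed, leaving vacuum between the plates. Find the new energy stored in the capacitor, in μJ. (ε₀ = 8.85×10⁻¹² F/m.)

U ≈ 0.557 μJ

A = 191 cm² = 1.91×10⁻² m².
Initially C₁ = κε₀A/d = 7.01 × 8.85×10⁻¹² × 1.91×10⁻² / 1.85×10⁻⁴ = 6.41×10⁻⁹ F.
U₁ = 7.94×10⁻⁸ J.
Isolated ⇒ Q is held fixed. C₂ = 0.143 C₁ and U = Q²/(2C), so U₂/U₁ = C₁/C₂ = 7.01.
U₂ = 7.01 × 7.94×10⁻⁸ = 5.57×10⁻⁷ J.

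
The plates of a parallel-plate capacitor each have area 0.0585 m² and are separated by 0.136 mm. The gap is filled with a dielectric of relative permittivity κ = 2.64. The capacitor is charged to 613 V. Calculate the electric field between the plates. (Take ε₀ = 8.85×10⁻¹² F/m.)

E = V/d = 613 / 1.36×10⁻⁴ = 4.51×10⁶ V/m.

4.51 MV/m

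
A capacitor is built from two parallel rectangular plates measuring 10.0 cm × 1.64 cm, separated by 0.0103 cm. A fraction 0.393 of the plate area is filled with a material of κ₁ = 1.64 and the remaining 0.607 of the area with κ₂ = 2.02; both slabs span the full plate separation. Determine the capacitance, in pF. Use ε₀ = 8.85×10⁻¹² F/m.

C ≈ 264 pF

A = 10.0 × 1.64 cm² = 1.64×10⁻³ m².
Side-by-side slabs ⇒ two capacitors in parallel, each spanning the full gap.
C₁ = κ₁ε₀A₁/d = 1.64 × 8.85×10⁻¹² × 6.45×10⁻⁴ / 1.03×10⁻⁴ = 9.08×10⁻¹¹ F.
C₂ = κ₂ε₀A₂/d = 2.02 × 8.85×10⁻¹² × 9.95×10⁻⁴ / 1.03×10⁻⁴ = 1.73×10⁻¹⁰ F.
C = C₁ + C₂ = 2.64×10⁻¹⁰ F.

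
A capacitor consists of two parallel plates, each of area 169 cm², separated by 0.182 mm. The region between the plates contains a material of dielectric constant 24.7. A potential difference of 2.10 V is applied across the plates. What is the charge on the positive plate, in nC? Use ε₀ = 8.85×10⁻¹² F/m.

Q ≈ 42.6 nC

A = 169 cm² = 1.69×10⁻² m².
C = κε₀A/d = 24.7 × 8.85×10⁻¹² × 1.69×10⁻² / 1.82×10⁻⁴ = 2.03×10⁻⁸ F.
Q = CV = 2.03×10⁻⁸ × 2.10 = 4.26×10⁻⁸ C.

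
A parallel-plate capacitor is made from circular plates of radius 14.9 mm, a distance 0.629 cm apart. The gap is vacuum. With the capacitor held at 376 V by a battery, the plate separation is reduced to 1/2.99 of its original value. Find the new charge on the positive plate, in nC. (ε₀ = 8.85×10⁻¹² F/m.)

A = π(14.9 mm)² = 6.97×10⁻⁴ m².
Initially C₁ = ε₀A/d = 8.85×10⁻¹² × 6.97×10⁻⁴ / 6.29×10⁻³ = 9.81×10⁻¹³ F.
Q₁ = 3.69×10⁻¹⁰ C.
Battery connected ⇒ V is held fixed. C₂ = 2.99 C₁ and Q = CV, so Q₂/Q₁ = C₂/C₁ = 2.99.
Q₂ = 2.99 × 3.69×10⁻¹⁰ = 1.10×10⁻⁹ C.

1.10 nC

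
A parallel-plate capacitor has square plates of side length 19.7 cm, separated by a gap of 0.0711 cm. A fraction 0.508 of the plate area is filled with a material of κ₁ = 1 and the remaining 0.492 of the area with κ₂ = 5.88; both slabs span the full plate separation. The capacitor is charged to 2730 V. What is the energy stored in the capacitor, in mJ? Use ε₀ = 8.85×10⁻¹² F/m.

U ≈ 6.12 mJ

A = (19.7 cm)² = 3.88×10⁻² m².
Side-by-side slabs ⇒ two capacitors in parallel, each spanning the full gap.
C₁ = κ₁ε₀A₁/d = 1.00 × 8.85×10⁻¹² × 1.97×10⁻² / 7.11×10⁻⁴ = 2.45×10⁻¹⁰ F.
C₂ = κ₂ε₀A₂/d = 5.88 × 8.85×10⁻¹² × 1.91×10⁻² / 7.11×10⁻⁴ = 1.40×10⁻⁹ F.
C = C₁ + C₂ = 1.64×10⁻⁹ F.
U = ½CV² = ½ × 1.64×10⁻⁹ × (2730)² = 6.12×10⁻³ J.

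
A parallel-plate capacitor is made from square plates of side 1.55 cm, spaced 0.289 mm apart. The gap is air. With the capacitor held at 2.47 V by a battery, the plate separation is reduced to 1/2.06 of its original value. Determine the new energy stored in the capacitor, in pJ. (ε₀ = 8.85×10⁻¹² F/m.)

46.2 pJ

A = (1.55 cm)² = 2.40×10⁻⁴ m².
Initially C₁ = ε₀A/d = 8.85×10⁻¹² × 2.40×10⁻⁴ / 2.89×10⁻⁴ = 7.36×10⁻¹² F.
U₁ = 2.24×10⁻¹¹ J.
Battery connected ⇒ V is held fixed. C₂ = 2.06 C₁ and U = ½CV², so U₂/U₁ = C₂/C₁ = 2.06.
U₂ = 2.06 × 2.24×10⁻¹¹ = 4.62×10⁻¹¹ J.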